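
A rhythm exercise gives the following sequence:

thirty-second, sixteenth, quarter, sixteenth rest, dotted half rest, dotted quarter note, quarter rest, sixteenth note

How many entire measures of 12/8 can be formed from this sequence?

One bar of 12/8 = 48 thirty-second notes.
In thirty-second notes: thirty-second = 1; sixteenth = 2; quarter = 8; sixteenth rest = 2; dotted half rest = 24; dotted quarter note = 12; quarter rest = 8; sixteenth note = 2.
Total: 1 + 2 + 8 + 2 + 24 + 12 + 8 + 2 = 59.
59 ÷ 48 = 1 complete bar with 11 left over.

1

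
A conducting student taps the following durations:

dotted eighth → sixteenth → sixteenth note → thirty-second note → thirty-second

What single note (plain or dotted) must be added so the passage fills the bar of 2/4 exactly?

The bar of 2/4 = 16 thirty-second notes.
In thirty-second notes: dotted eighth = 6; sixteenth = 2; sixteenth note = 2; thirty-second note = 1; thirty-second = 1.
Adding: 6 + 2 + 2 + 1 + 1 = 12.
Remaining: 16 − 12 = 4 thirty-second notes, which is a eighth note.

eighth note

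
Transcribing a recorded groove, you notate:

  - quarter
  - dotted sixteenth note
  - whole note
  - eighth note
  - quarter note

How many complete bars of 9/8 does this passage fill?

One bar of 9/8 = 36 thirty-second notes.
Convert each value to thirty-second notes: quarter = 8; dotted sixteenth note = 3; whole note = 32; eighth note = 4; quarter note = 8.
Adding: 8 + 3 + 32 + 4 + 8 = 55.
55 ÷ 36 = 1 complete bar with 19 left over.

1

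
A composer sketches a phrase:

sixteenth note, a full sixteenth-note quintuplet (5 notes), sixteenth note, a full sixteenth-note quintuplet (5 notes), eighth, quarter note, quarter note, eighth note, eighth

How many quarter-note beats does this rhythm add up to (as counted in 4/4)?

One quarter-note beat = 4 sixteenth notes.
Express everything in sixteenth notes: sixteenth note = 1; a full sixteenth-note quintuplet (5 notes) (five quintuplet sixteenths span one quarter) = 4; sixteenth note = 1; a full sixteenth-note quintuplet (5 notes) (five quintuplet sixteenths span one quarter) = 4; eighth = 2; quarter note = 4; quarter note = 4; eighth note = 2; eighth = 2.
Adding: 1 + 4 + 1 + 4 + 2 + 4 + 4 + 2 + 2 = 24.
24 ÷ 4 = 6 beats.

6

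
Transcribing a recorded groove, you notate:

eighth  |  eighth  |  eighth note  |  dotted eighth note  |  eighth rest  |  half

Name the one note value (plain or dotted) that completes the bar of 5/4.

sixteenth note

The bar of 5/4 = 20 sixteenth notes.
Each duration in sixteenth notes: eighth = 2; eighth = 2; eighth note = 2; dotted eighth note = 3; eighth rest = 2; half = 8.
Altogether 2 + 2 + 2 + 3 + 2 + 8 = 19.
Remaining: 20 − 19 = 1 sixteenth note, which is a sixteenth note.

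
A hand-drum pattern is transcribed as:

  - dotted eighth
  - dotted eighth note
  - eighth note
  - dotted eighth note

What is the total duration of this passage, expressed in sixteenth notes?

Working in sixteenth notes: dotted eighth = 3; dotted eighth note = 3; eighth note = 2; dotted eighth note = 3.
Altogether 3 + 3 + 2 + 3 = 11 sixteenth notes.

11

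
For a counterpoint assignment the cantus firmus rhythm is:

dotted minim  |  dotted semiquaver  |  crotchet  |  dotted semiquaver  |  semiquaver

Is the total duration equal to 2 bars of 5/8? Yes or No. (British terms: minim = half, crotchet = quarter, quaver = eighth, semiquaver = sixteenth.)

Yes

One bar of 5/8 = 20 thirty-second notes, so 2 bars = 40.
Working in thirty-second notes: dotted minim = 24; dotted semiquaver = 3; crotchet = 8; dotted semiquaver = 3; semiquaver = 2.
Total: 24 + 3 + 8 + 3 + 2 = 40.
40 equals 40, so the answer is Yes.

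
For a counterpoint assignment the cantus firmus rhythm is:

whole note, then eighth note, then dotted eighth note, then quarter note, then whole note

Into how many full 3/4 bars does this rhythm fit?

3

One bar of 3/4 = 12 sixteenth notes.
Express everything in sixteenth notes: whole note = 16; eighth note = 2; dotted eighth note = 3; quarter note = 4; whole note = 16.
Total: 16 + 2 + 3 + 4 + 16 = 41.
41 ÷ 12 = 3 complete bars with 5 left over.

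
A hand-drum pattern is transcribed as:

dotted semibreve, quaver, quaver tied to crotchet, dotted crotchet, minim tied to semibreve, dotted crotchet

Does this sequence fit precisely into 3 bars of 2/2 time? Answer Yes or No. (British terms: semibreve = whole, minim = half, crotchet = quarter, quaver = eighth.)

No

One bar of 2/2 = 8 eighth notes, so 3 bars = 24.
Convert each value to eighth notes: dotted semibreve = 12; quaver = 1; quaver tied to crotchet (quaver + crotchet) = 3; dotted crotchet = 3; minim tied to semibreve (minim + semibreve) = 12; dotted crotchet = 3.
Altogether 12 + 1 + 3 + 3 + 12 + 3 = 34.
34 exceeds 24, so the answer is No.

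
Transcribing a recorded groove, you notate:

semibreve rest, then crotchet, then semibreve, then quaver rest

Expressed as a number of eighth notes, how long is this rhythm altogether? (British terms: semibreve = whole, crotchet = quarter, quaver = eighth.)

19

Working in eighth notes: semibreve rest = 8; crotchet = 2; semibreve = 8; quaver rest = 1.
Sum: 8 + 2 + 8 + 1 = 19 eighth notes.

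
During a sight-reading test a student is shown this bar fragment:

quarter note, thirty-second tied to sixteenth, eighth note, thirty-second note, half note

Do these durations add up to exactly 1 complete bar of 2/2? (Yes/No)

Yes

One bar of 2/2 = 32 thirty-second notes.
In thirty-second notes: quarter note = 8; thirty-second tied to sixteenth (thirty-second + sixteenth) = 3; eighth note = 4; thirty-second note = 1; half note = 16.
Total: 8 + 3 + 4 + 1 + 16 = 32.
32 equals 32, so the answer is Yes.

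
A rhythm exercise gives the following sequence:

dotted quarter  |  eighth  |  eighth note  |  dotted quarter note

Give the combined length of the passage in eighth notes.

8

Express everything in eighth notes: dotted quarter = 3; eighth = 1; eighth note = 1; dotted quarter note = 3.
Adding: 3 + 1 + 1 + 3 = 8 eighth notes.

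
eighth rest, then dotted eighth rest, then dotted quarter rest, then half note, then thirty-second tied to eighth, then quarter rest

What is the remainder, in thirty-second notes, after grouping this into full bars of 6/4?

One bar of 6/4 = 48 thirty-second notes.
Working in thirty-second notes: eighth rest = 4; dotted eighth rest = 6; dotted quarter rest = 12; half note = 16; thirty-second tied to eighth (thirty-second + eighth) = 5; quarter rest = 8.
Sum: 4 + 6 + 12 + 16 + 5 + 8 = 51.
51 ÷ 48 = 1 complete bar with 3 thirty-second notes remaining.

3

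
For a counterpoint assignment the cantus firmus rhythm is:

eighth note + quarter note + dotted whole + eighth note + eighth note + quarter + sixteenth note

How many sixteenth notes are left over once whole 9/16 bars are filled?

One bar of 9/16 = 9 sixteenth notes.
Convert each value to sixteenth notes: eighth note = 2; quarter note = 4; dotted whole = 24; eighth note = 2; eighth note = 2; quarter = 4; sixteenth note = 1.
Altogether 2 + 4 + 24 + 2 + 2 + 4 + 1 = 39.
39 ÷ 9 = 4 complete bars with 3 sixteenth notes remaining.

3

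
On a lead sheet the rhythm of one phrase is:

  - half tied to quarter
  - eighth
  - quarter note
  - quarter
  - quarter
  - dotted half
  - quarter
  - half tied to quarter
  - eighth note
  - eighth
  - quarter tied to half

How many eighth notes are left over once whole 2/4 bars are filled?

3

One bar of 2/4 = 4 eighth notes.
Working in eighth notes: half tied to quarter (half + quarter) = 6; eighth = 1; quarter note = 2; quarter = 2; quarter = 2; dotted half = 6; quarter = 2; half tied to quarter (half + quarter) = 6; eighth note = 1; eighth = 1; quarter tied to half (quarter + half) = 6.
Altogether 6 + 1 + 2 + 2 + 2 + 6 + 2 + 6 + 1 + 1 + 6 = 35.
35 ÷ 4 = 8 complete bars with 3 eighth notes remaining.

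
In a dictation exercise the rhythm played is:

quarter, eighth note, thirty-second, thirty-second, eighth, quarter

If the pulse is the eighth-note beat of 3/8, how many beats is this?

6.5

One eighth-note beat = 4 thirty-second notes.
Convert each value to thirty-second notes: quarter = 8; eighth note = 4; thirty-second = 1; thirty-second = 1; eighth = 4; quarter = 8.
Total: 8 + 4 + 1 + 1 + 4 + 8 = 26.
26 ÷ 4 = 6.5 beats.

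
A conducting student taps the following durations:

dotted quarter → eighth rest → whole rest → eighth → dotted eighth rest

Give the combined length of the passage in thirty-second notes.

58

In thirty-second notes: dotted quarter = 12; eighth rest = 4; whole rest = 32; eighth = 4; dotted eighth rest = 6.
Adding: 12 + 4 + 32 + 4 + 6 = 58 thirty-second notes.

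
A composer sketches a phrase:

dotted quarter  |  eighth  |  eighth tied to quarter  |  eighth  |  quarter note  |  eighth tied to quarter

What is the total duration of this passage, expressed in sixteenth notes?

26

Working in sixteenth notes: dotted quarter = 6; eighth = 2; eighth tied to quarter (eighth + quarter) = 6; eighth = 2; quarter note = 4; eighth tied to quarter (eighth + quarter) = 6.
Altogether 6 + 2 + 6 + 2 + 4 + 6 = 26 sixteenth notes.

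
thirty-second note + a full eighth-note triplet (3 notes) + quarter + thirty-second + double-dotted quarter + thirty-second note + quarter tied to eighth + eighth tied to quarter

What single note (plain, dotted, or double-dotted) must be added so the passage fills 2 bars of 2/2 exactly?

2 bars of 2/2 = 64 thirty-second notes.
Each duration in thirty-second notes: thirty-second note = 1; a full eighth-note triplet (3 notes) (three triplet eighths span one quarter) = 8; quarter = 8; thirty-second = 1; double-dotted quarter = 14; thirty-second note = 1; quarter tied to eighth (quarter + eighth) = 12; eighth tied to quarter (eighth + quarter) = 12.
Altogether 1 + 8 + 8 + 1 + 14 + 1 + 12 + 12 = 57.
Remaining: 64 − 57 = 7 thirty-second notes, which is a double-dotted eighth note.

double-dotted eighth note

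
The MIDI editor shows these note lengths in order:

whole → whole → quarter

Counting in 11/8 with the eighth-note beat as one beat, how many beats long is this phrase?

One eighth-note beat = 2 sixteenth notes.
Convert each value to sixteenth notes: whole = 16; whole = 16; quarter = 4.
Altogether 16 + 16 + 4 = 36.
36 ÷ 2 = 18 beats.

18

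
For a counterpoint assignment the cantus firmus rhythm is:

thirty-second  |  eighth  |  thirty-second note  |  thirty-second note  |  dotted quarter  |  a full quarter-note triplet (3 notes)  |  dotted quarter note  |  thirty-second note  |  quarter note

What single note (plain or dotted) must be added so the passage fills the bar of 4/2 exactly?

The bar of 4/2 = 64 thirty-second notes.
Each duration in thirty-second notes: thirty-second = 1; eighth = 4; thirty-second note = 1; thirty-second note = 1; dotted quarter = 12; a full quarter-note triplet (3 notes) (three triplet quarters span one half) = 16; dotted quarter note = 12; thirty-second note = 1; quarter note = 8.
Sum: 1 + 4 + 1 + 1 + 12 + 16 + 12 + 1 + 8 = 56.
Remaining: 64 − 56 = 8 thirty-second notes, which is a quarter note.

quarter note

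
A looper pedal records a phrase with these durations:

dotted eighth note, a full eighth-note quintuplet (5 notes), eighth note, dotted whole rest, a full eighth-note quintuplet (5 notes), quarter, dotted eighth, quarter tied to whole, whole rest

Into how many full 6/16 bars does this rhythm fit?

One bar of 6/16 = 6 sixteenth notes.
Express everything in sixteenth notes: dotted eighth note = 3; a full eighth-note quintuplet (5 notes) (five quintuplet eighths span one half) = 8; eighth note = 2; dotted whole rest = 24; a full eighth-note quintuplet (5 notes) (five quintuplet eighths span one half) = 8; quarter = 4; dotted eighth = 3; quarter tied to whole (quarter + whole) = 20; whole rest = 16.
Altogether 3 + 8 + 2 + 24 + 8 + 4 + 3 + 20 + 16 = 88.
88 ÷ 6 = 14 complete bars with 4 left over.

14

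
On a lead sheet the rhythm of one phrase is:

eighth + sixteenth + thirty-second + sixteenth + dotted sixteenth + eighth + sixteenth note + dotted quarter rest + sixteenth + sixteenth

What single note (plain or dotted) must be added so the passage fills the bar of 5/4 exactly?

The bar of 5/4 = 40 thirty-second notes.
Each duration in thirty-second notes: eighth = 4; sixteenth = 2; thirty-second = 1; sixteenth = 2; dotted sixteenth = 3; eighth = 4; sixteenth note = 2; dotted quarter rest = 12; sixteenth = 2; sixteenth = 2.
Sum: 4 + 2 + 1 + 2 + 3 + 4 + 2 + 12 + 2 + 2 = 34.
Remaining: 40 − 34 = 6 thirty-second notes, which is a dotted eighth note.

dotted eighth note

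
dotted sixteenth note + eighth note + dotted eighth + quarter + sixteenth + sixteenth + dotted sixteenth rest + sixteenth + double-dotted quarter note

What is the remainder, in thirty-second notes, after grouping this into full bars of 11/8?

One bar of 11/8 = 44 thirty-second notes.
Express everything in thirty-second notes: dotted sixteenth note = 3; eighth note = 4; dotted eighth = 6; quarter = 8; sixteenth = 2; sixteenth = 2; dotted sixteenth rest = 3; sixteenth = 2; double-dotted quarter note = 14.
Total: 3 + 4 + 6 + 8 + 2 + 2 + 3 + 2 + 14 = 44.
44 ÷ 44 = 1 complete bar with 0 thirty-second notes remaining.

0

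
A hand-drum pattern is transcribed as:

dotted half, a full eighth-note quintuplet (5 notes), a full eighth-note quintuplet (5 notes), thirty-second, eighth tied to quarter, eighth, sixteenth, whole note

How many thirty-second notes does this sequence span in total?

107

Each duration in thirty-second notes: dotted half = 24; a full eighth-note quintuplet (5 notes) (five quintuplet eighths span one half) = 16; a full eighth-note quintuplet (5 notes) (five quintuplet eighths span one half) = 16; thirty-second = 1; eighth tied to quarter (eighth + quarter) = 12; eighth = 4; sixteenth = 2; whole note = 32.
Altogether 24 + 16 + 16 + 1 + 12 + 4 + 2 + 32 = 107 thirty-second notes.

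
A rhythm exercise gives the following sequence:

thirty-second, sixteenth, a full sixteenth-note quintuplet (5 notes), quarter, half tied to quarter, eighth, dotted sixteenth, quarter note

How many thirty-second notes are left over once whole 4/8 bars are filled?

One bar of 4/8 = 16 thirty-second notes.
Convert each value to thirty-second notes: thirty-second = 1; sixteenth = 2; a full sixteenth-note quintuplet (5 notes) (five quintuplet sixteenths span one quarter) = 8; quarter = 8; half tied to quarter (half + quarter) = 24; eighth = 4; dotted sixteenth = 3; quarter note = 8.
Altogether 1 + 2 + 8 + 8 + 24 + 4 + 3 + 8 = 58.
58 ÷ 16 = 3 complete bars with 10 thirty-second notes remaining.

10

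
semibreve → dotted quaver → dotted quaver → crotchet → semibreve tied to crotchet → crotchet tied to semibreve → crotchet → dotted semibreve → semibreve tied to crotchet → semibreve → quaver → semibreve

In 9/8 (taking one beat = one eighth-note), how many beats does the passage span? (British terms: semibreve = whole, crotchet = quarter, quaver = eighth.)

74

One eighth-note beat = 2 sixteenth notes.
Convert each value to sixteenth notes: semibreve = 16; dotted quaver = 3; dotted quaver = 3; crotchet = 4; semibreve tied to crotchet (semibreve + crotchet) = 20; crotchet tied to semibreve (crotchet + semibreve) = 20; crotchet = 4; dotted semibreve = 24; semibreve tied to crotchet (semibreve + crotchet) = 20; semibreve = 16; quaver = 2; semibreve = 16.
Sum: 16 + 3 + 3 + 4 + 20 + 20 + 4 + 24 + 20 + 16 + 2 + 16 = 148.
148 ÷ 2 = 74 beats.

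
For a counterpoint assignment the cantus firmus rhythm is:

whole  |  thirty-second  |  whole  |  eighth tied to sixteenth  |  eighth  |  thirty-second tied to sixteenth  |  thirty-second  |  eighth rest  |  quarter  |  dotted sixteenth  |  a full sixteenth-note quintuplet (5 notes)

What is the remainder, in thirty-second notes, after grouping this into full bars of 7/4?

46

One bar of 7/4 = 56 thirty-second notes.
Working in thirty-second notes: whole = 32; thirty-second = 1; whole = 32; eighth tied to sixteenth (eighth + sixteenth) = 6; eighth = 4; thirty-second tied to sixteenth (thirty-second + sixteenth) = 3; thirty-second = 1; eighth rest = 4; quarter = 8; dotted sixteenth = 3; a full sixteenth-note quintuplet (5 notes) (five quintuplet sixteenths span one quarter) = 8.
Adding: 32 + 1 + 32 + 6 + 4 + 3 + 1 + 4 + 8 + 3 + 8 = 102.
102 ÷ 56 = 1 complete bar with 46 thirty-second notes remaining.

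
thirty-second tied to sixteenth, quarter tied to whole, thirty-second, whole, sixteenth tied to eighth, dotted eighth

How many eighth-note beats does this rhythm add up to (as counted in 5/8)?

22

One eighth-note beat = 4 thirty-second notes.
Convert each value to thirty-second notes: thirty-second tied to sixteenth (thirty-second + sixteenth) = 3; quarter tied to whole (quarter + whole) = 40; thirty-second = 1; whole = 32; sixteenth tied to eighth (sixteenth + eighth) = 6; dotted eighth = 6.
Altogether 3 + 40 + 1 + 32 + 6 + 6 = 88.
88 ÷ 4 = 22 beats.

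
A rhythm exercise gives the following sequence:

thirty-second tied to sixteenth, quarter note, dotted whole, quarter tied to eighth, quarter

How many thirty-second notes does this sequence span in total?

Convert each value to thirty-second notes: thirty-second tied to sixteenth (thirty-second + sixteenth) = 3; quarter note = 8; dotted whole = 48; quarter tied to eighth (quarter + eighth) = 12; quarter = 8.
Adding: 3 + 8 + 48 + 12 + 8 = 79 thirty-second notes.

79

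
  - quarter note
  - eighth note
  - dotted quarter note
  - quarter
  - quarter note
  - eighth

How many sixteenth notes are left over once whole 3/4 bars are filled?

10

One bar of 3/4 = 6 eighth notes.
Convert each value to eighth notes: quarter note = 2; eighth note = 1; dotted quarter note = 3; quarter = 2; quarter note = 2; eighth = 1.
Total: 2 + 1 + 3 + 2 + 2 + 1 = 11.
11 ÷ 6 = 1 complete bar with 5 eighth notes remaining = 10 sixteenth notes.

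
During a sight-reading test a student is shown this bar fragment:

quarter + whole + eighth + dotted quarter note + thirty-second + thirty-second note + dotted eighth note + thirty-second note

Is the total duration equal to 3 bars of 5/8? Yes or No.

No

One bar of 5/8 = 20 thirty-second notes, so 3 bars = 60.
In thirty-second notes: quarter = 8; whole = 32; eighth = 4; dotted quarter note = 12; thirty-second = 1; thirty-second note = 1; dotted eighth note = 6; thirty-second note = 1.
Total: 8 + 32 + 4 + 12 + 1 + 1 + 6 + 1 = 65.
65 exceeds 60, so the answer is No.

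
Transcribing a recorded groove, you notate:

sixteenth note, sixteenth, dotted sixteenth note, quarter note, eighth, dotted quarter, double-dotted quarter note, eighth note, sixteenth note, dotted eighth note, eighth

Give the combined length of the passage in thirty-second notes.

61

Working in thirty-second notes: sixteenth note = 2; sixteenth = 2; dotted sixteenth note = 3; quarter note = 8; eighth = 4; dotted quarter = 12; double-dotted quarter note = 14; eighth note = 4; sixteenth note = 2; dotted eighth note = 6; eighth = 4.
Total: 2 + 2 + 3 + 8 + 4 + 12 + 14 + 4 + 2 + 6 + 4 = 61 thirty-second notes.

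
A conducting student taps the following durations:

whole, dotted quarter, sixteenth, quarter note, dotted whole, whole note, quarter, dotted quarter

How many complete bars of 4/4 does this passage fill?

One bar of 4/4 = 16 sixteenth notes.
In sixteenth notes: whole = 16; dotted quarter = 6; sixteenth = 1; quarter note = 4; dotted whole = 24; whole note = 16; quarter = 4; dotted quarter = 6.
Sum: 16 + 6 + 1 + 4 + 24 + 16 + 4 + 6 = 77.
77 ÷ 16 = 4 complete bars with 13 left over.

4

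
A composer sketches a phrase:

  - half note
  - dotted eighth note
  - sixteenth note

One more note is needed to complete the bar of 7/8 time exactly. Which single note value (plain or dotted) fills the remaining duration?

eighth note

The bar of 7/8 = 14 sixteenth notes.
Express everything in sixteenth notes: half note = 8; dotted eighth note = 3; sixteenth note = 1.
Total: 8 + 3 + 1 = 12.
Remaining: 14 − 12 = 2 sixteenth notes, which is a eighth note.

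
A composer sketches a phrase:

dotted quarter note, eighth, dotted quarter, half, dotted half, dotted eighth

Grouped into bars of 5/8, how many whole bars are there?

3

One bar of 5/8 = 10 sixteenth notes.
Working in sixteenth notes: dotted quarter note = 6; eighth = 2; dotted quarter = 6; half = 8; dotted half = 12; dotted eighth = 3.
Adding: 6 + 2 + 6 + 8 + 12 + 3 = 37.
37 ÷ 10 = 3 complete bars with 7 left over.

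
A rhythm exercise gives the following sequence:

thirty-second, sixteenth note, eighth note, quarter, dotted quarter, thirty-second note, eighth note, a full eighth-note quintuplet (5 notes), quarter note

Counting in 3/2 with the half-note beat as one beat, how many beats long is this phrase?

One half-note beat = 16 thirty-second notes.
Convert each value to thirty-second notes: thirty-second = 1; sixteenth note = 2; eighth note = 4; quarter = 8; dotted quarter = 12; thirty-second note = 1; eighth note = 4; a full eighth-note quintuplet (5 notes) (five quintuplet eighths span one half) = 16; quarter note = 8.
Altogether 1 + 2 + 4 + 8 + 12 + 1 + 4 + 16 + 8 = 56.
56 ÷ 16 = 3.5 beats.

3.5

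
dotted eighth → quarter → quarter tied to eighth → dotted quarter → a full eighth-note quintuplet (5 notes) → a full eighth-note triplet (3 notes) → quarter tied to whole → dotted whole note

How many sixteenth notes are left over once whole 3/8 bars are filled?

One bar of 3/8 = 6 sixteenth notes.
Working in sixteenth notes: dotted eighth = 3; quarter = 4; quarter tied to eighth (quarter + eighth) = 6; dotted quarter = 6; a full eighth-note quintuplet (5 notes) (five quintuplet eighths span one half) = 8; a full eighth-note triplet (3 notes) (three triplet eighths span one quarter) = 4; quarter tied to whole (quarter + whole) = 20; dotted whole note = 24.
Altogether 3 + 4 + 6 + 6 + 8 + 4 + 20 + 24 = 75.
75 ÷ 6 = 12 complete bars with 3 sixteenth notes remaining.

3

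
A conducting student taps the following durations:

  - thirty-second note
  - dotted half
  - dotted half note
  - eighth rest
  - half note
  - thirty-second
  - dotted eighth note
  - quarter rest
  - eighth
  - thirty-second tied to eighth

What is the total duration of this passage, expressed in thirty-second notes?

93

Convert each value to thirty-second notes: thirty-second note = 1; dotted half = 24; dotted half note = 24; eighth rest = 4; half note = 16; thirty-second = 1; dotted eighth note = 6; quarter rest = 8; eighth = 4; thirty-second tied to eighth (thirty-second + eighth) = 5.
Sum: 1 + 24 + 24 + 4 + 16 + 1 + 6 + 8 + 4 + 5 = 93 thirty-second notes.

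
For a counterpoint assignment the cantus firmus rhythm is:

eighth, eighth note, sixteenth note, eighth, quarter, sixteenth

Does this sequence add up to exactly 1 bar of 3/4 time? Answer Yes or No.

Yes

One bar of 3/4 = 12 sixteenth notes.
Express everything in sixteenth notes: eighth = 2; eighth note = 2; sixteenth note = 1; eighth = 2; quarter = 4; sixteenth = 1.
Total: 2 + 2 + 1 + 2 + 4 + 1 = 12.
12 equals 12, so the answer is Yes.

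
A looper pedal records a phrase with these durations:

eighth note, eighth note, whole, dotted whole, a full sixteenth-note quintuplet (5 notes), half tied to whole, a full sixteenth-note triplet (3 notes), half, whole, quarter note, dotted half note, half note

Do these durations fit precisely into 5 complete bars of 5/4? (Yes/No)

No

One bar of 5/4 = 10 eighth notes, so 5 bars = 50.
Convert each value to eighth notes: eighth note = 1; eighth note = 1; whole = 8; dotted whole = 12; a full sixteenth-note quintuplet (5 notes) (five quintuplet sixteenths span one quarter) = 2; half tied to whole (half + whole) = 12; a full sixteenth-note triplet (3 notes) (three triplet sixteenths span one eighth) = 1; half = 4; whole = 8; quarter note = 2; dotted half note = 6; half note = 4.
Adding: 1 + 1 + 8 + 12 + 2 + 12 + 1 + 4 + 8 + 2 + 6 + 4 = 61.
61 exceeds 50, so the answer is No.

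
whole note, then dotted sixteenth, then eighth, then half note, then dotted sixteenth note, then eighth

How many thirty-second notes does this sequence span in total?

62

Working in thirty-second notes: whole note = 32; dotted sixteenth = 3; eighth = 4; half note = 16; dotted sixteenth note = 3; eighth = 4.
Total: 32 + 3 + 4 + 16 + 3 + 4 = 62 thirty-second notes.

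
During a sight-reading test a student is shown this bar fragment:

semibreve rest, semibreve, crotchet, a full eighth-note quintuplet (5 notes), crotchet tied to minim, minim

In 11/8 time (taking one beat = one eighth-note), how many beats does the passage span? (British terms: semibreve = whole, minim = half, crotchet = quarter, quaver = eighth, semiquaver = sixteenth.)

One eighth-note beat = 2 sixteenth notes.
Each duration in sixteenth notes: semibreve rest = 16; semibreve = 16; crotchet = 4; a full eighth-note quintuplet (5 notes) (five quintuplet eighths span one half) = 8; crotchet tied to minim (crotchet + minim) = 12; minim = 8.
Altogether 16 + 16 + 4 + 8 + 12 + 8 = 64.
64 ÷ 2 = 32 beats.

32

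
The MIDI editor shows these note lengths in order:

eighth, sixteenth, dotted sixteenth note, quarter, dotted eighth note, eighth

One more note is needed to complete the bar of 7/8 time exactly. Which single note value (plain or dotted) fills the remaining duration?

thirty-second note

The bar of 7/8 = 28 thirty-second notes.
In thirty-second notes: eighth = 4; sixteenth = 2; dotted sixteenth note = 3; quarter = 8; dotted eighth note = 6; eighth = 4.
Total: 4 + 2 + 3 + 8 + 6 + 4 = 27.
Remaining: 28 − 27 = 1 thirty-second note, which is a thirty-second note.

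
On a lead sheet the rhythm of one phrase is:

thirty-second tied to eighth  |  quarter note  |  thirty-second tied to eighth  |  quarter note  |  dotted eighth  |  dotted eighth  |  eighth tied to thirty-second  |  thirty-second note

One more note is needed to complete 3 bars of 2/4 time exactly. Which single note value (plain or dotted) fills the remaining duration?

eighth note

3 bars of 2/4 = 48 thirty-second notes.
Each duration in thirty-second notes: thirty-second tied to eighth (thirty-second + eighth) = 5; quarter note = 8; thirty-second tied to eighth (thirty-second + eighth) = 5; quarter note = 8; dotted eighth = 6; dotted eighth = 6; eighth tied to thirty-second (eighth + thirty-second) = 5; thirty-second note = 1.
Total: 5 + 8 + 5 + 8 + 6 + 6 + 5 + 1 = 44.
Remaining: 48 − 44 = 4 thirty-second notes, which is a eighth note.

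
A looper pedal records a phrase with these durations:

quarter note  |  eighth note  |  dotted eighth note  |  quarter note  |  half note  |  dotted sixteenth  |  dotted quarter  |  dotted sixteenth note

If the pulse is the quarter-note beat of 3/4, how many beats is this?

One quarter-note beat = 8 thirty-second notes.
Each duration in thirty-second notes: quarter note = 8; eighth note = 4; dotted eighth note = 6; quarter note = 8; half note = 16; dotted sixteenth = 3; dotted quarter = 12; dotted sixteenth note = 3.
Adding: 8 + 4 + 6 + 8 + 16 + 3 + 12 + 3 = 60.
60 ÷ 8 = 7.5 beats.

7.5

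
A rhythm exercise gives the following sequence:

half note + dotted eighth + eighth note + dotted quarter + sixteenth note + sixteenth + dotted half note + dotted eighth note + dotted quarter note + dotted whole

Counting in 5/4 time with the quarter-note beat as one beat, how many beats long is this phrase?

16.5

One quarter-note beat = 4 sixteenth notes.
Each duration in sixteenth notes: half note = 8; dotted eighth = 3; eighth note = 2; dotted quarter = 6; sixteenth note = 1; sixteenth = 1; dotted half note = 12; dotted eighth note = 3; dotted quarter note = 6; dotted whole = 24.
Total: 8 + 3 + 2 + 6 + 1 + 1 + 12 + 3 + 6 + 24 = 66.
66 ÷ 4 = 16.5 beats.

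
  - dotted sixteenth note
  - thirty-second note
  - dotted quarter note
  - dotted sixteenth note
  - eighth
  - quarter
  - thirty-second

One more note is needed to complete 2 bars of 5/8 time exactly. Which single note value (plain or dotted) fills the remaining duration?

quarter note

2 bars of 5/8 = 40 thirty-second notes.
Working in thirty-second notes: dotted sixteenth note = 3; thirty-second note = 1; dotted quarter note = 12; dotted sixteenth note = 3; eighth = 4; quarter = 8; thirty-second = 1.
Total: 3 + 1 + 12 + 3 + 4 + 8 + 1 = 32.
Remaining: 40 − 32 = 8 thirty-second notes, which is a quarter note.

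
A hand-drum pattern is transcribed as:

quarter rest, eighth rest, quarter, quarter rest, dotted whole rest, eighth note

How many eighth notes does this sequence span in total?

20

Convert each value to eighth notes: quarter rest = 2; eighth rest = 1; quarter = 2; quarter rest = 2; dotted whole rest = 12; eighth note = 1.
Altogether 2 + 1 + 2 + 2 + 12 + 1 = 20 eighth notes.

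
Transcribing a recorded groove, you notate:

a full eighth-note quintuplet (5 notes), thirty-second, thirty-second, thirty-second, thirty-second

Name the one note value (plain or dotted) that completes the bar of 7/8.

The bar of 7/8 = 28 thirty-second notes.
Express everything in thirty-second notes: a full eighth-note quintuplet (5 notes) (five quintuplet eighths span one half) = 16; thirty-second = 1; thirty-second = 1; thirty-second = 1; thirty-second = 1.
Altogether 16 + 1 + 1 + 1 + 1 = 20.
Remaining: 28 − 20 = 8 thirty-second notes, which is a quarter note.

quarter note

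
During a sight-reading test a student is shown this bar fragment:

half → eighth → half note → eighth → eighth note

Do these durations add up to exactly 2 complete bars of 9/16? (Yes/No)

One bar of 9/16 = 9 sixteenth notes, so 2 bars = 18.
Express everything in sixteenth notes: half = 8; eighth = 2; half note = 8; eighth = 2; eighth note = 2.
Adding: 8 + 2 + 8 + 2 + 2 = 22.
22 exceeds 18, so the answer is No.

No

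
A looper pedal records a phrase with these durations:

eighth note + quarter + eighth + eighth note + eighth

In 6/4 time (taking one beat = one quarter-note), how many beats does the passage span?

One quarter-note beat = 2 eighth notes.
Express everything in eighth notes: eighth note = 1; quarter = 2; eighth = 1; eighth note = 1; eighth = 1.
Total: 1 + 2 + 1 + 1 + 1 = 6.
6 ÷ 2 = 3 beats.

3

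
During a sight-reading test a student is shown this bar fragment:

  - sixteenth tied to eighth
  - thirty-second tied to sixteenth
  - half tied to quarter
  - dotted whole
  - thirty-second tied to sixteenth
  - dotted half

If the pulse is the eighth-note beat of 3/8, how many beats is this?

27

One eighth-note beat = 4 thirty-second notes.
Each duration in thirty-second notes: sixteenth tied to eighth (sixteenth + eighth) = 6; thirty-second tied to sixteenth (thirty-second + sixteenth) = 3; half tied to quarter (half + quarter) = 24; dotted whole = 48; thirty-second tied to sixteenth (thirty-second + sixteenth) = 3; dotted half = 24.
Adding: 6 + 3 + 24 + 48 + 3 + 24 = 108.
108 ÷ 4 = 27 beats.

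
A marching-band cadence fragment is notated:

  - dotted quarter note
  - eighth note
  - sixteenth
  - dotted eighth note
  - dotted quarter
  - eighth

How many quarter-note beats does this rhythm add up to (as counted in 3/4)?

5

One quarter-note beat = 4 sixteenth notes.
Working in sixteenth notes: dotted quarter note = 6; eighth note = 2; sixteenth = 1; dotted eighth note = 3; dotted quarter = 6; eighth = 2.
Altogether 6 + 2 + 1 + 3 + 6 + 2 = 20.
20 ÷ 4 = 5 beats.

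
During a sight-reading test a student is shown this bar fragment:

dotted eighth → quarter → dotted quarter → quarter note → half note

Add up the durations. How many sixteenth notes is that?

25

Working in sixteenth notes: dotted eighth = 3; quarter = 4; dotted quarter = 6; quarter note = 4; half note = 8.
Altogether 3 + 4 + 6 + 4 + 8 = 25 sixteenth notes.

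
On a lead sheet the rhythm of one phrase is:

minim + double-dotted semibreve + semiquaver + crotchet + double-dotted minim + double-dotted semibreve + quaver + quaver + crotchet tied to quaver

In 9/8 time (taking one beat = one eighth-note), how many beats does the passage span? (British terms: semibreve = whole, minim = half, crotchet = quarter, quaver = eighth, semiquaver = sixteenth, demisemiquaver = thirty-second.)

46.5

One eighth-note beat = 2 sixteenth notes.
Convert each value to sixteenth notes: minim = 8; double-dotted semibreve = 28; semiquaver = 1; crotchet = 4; double-dotted minim = 14; double-dotted semibreve = 28; quaver = 2; quaver = 2; crotchet tied to quaver (crotchet + quaver) = 6.
Altogether 8 + 28 + 1 + 4 + 14 + 28 + 2 + 2 + 6 = 93.
93 ÷ 2 = 46.5 beats.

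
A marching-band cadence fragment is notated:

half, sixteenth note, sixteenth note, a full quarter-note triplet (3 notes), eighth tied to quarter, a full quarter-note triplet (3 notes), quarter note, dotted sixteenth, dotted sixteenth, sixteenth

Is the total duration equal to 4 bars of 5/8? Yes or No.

Yes

One bar of 5/8 = 20 thirty-second notes, so 4 bars = 80.
Convert each value to thirty-second notes: half = 16; sixteenth note = 2; sixteenth note = 2; a full quarter-note triplet (3 notes) (three triplet quarters span one half) = 16; eighth tied to quarter (eighth + quarter) = 12; a full quarter-note triplet (3 notes) (three triplet quarters span one half) = 16; quarter note = 8; dotted sixteenth = 3; dotted sixteenth = 3; sixteenth = 2.
Adding: 16 + 2 + 2 + 16 + 12 + 16 + 8 + 3 + 3 + 2 = 80.
80 equals 80, so the answer is Yes.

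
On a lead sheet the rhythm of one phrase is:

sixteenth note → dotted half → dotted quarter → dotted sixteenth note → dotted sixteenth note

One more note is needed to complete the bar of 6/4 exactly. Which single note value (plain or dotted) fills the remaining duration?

eighth note

The bar of 6/4 = 48 thirty-second notes.
Each duration in thirty-second notes: sixteenth note = 2; dotted half = 24; dotted quarter = 12; dotted sixteenth note = 3; dotted sixteenth note = 3.
Total: 2 + 24 + 12 + 3 + 3 = 44.
Remaining: 48 − 44 = 4 thirty-second notes, which is a eighth note.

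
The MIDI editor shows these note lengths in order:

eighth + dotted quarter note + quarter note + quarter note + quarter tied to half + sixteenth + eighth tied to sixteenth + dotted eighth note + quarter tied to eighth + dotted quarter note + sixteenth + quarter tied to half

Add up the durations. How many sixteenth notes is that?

60

Working in sixteenth notes: eighth = 2; dotted quarter note = 6; quarter note = 4; quarter note = 4; quarter tied to half (quarter + half) = 12; sixteenth = 1; eighth tied to sixteenth (eighth + sixteenth) = 3; dotted eighth note = 3; quarter tied to eighth (quarter + eighth) = 6; dotted quarter note = 6; sixteenth = 1; quarter tied to half (quarter + half) = 12.
Altogether 2 + 6 + 4 + 4 + 12 + 1 + 3 + 3 + 6 + 6 + 1 + 12 = 60 sixteenth notes.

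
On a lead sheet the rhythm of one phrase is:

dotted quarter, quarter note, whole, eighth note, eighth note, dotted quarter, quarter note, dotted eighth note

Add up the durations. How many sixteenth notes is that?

Each duration in sixteenth notes: dotted quarter = 6; quarter note = 4; whole = 16; eighth note = 2; eighth note = 2; dotted quarter = 6; quarter note = 4; dotted eighth note = 3.
Sum: 6 + 4 + 16 + 2 + 2 + 6 + 4 + 3 = 43 sixteenth notes.

43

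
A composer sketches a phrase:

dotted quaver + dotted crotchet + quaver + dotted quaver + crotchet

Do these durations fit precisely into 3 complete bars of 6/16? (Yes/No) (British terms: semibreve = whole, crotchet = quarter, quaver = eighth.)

One bar of 6/16 = 6 sixteenth notes, so 3 bars = 18.
Express everything in sixteenth notes: dotted quaver = 3; dotted crotchet = 6; quaver = 2; dotted quaver = 3; crotchet = 4.
Total: 3 + 6 + 2 + 3 + 4 = 18.
18 equals 18, so the answer is Yes.

Yes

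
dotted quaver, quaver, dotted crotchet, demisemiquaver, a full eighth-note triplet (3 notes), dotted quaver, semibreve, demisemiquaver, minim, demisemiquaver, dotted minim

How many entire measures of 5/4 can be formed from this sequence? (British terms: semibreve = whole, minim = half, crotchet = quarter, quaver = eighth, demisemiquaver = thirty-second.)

2

One bar of 5/4 = 40 thirty-second notes.
Express everything in thirty-second notes: dotted quaver = 6; quaver = 4; dotted crotchet = 12; demisemiquaver = 1; a full eighth-note triplet (3 notes) (three triplet eighths span one quarter) = 8; dotted quaver = 6; semibreve = 32; demisemiquaver = 1; minim = 16; demisemiquaver = 1; dotted minim = 24.
Adding: 6 + 4 + 12 + 1 + 8 + 6 + 32 + 1 + 16 + 1 + 24 = 111.
111 ÷ 40 = 2 complete bars with 31 left over.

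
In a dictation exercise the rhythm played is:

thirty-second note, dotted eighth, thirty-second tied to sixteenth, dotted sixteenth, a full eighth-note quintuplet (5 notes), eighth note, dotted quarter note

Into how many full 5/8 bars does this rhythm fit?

One bar of 5/8 = 20 thirty-second notes.
Working in thirty-second notes: thirty-second note = 1; dotted eighth = 6; thirty-second tied to sixteenth (thirty-second + sixteenth) = 3; dotted sixteenth = 3; a full eighth-note quintuplet (5 notes) (five quintuplet eighths span one half) = 16; eighth note = 4; dotted quarter note = 12.
Altogether 1 + 6 + 3 + 3 + 16 + 4 + 12 = 45.
45 ÷ 20 = 2 complete bars with 5 left over.

2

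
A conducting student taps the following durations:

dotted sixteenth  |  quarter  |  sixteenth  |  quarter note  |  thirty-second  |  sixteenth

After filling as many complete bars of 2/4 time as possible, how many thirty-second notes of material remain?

One bar of 2/4 = 16 thirty-second notes.
Working in thirty-second notes: dotted sixteenth = 3; quarter = 8; sixteenth = 2; quarter note = 8; thirty-second = 1; sixteenth = 2.
Total: 3 + 8 + 2 + 8 + 1 + 2 = 24.
24 ÷ 16 = 1 complete bar with 8 thirty-second notes remaining.

8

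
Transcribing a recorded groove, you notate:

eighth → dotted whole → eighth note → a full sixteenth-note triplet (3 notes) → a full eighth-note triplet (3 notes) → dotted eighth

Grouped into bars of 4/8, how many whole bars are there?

4

One bar of 4/8 = 8 sixteenth notes.
In sixteenth notes: eighth = 2; dotted whole = 24; eighth note = 2; a full sixteenth-note triplet (3 notes) (three triplet sixteenths span one eighth) = 2; a full eighth-note triplet (3 notes) (three triplet eighths span one quarter) = 4; dotted eighth = 3.
Adding: 2 + 24 + 2 + 2 + 4 + 3 = 37.
37 ÷ 8 = 4 complete bars with 5 left over.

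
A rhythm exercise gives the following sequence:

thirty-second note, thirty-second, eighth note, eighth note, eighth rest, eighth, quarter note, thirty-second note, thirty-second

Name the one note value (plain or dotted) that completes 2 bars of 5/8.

dotted quarter note

2 bars of 5/8 = 40 thirty-second notes.
Working in thirty-second notes: thirty-second note = 1; thirty-second = 1; eighth note = 4; eighth note = 4; eighth rest = 4; eighth = 4; quarter note = 8; thirty-second note = 1; thirty-second = 1.
Sum: 1 + 1 + 4 + 4 + 4 + 4 + 8 + 1 + 1 = 28.
Remaining: 40 − 28 = 12 thirty-second notes, which is a dotted quarter note.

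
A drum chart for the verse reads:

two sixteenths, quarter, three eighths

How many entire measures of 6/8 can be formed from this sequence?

One bar of 6/8 = 12 sixteenth notes.
Convert each value to sixteenth notes: sixteenth = 1; sixteenth = 1; quarter = 4; eighth = 2; eighth = 2; eighth = 2.
Sum: 1 + 1 + 4 + 2 + 2 + 2 = 12.
12 ÷ 12 = 1 complete bar with 0 left over.

1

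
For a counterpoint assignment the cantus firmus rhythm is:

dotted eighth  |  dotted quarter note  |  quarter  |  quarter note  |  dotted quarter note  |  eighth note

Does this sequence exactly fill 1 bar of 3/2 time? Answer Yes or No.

No

One bar of 3/2 = 24 sixteenth notes.
In sixteenth notes: dotted eighth = 3; dotted quarter note = 6; quarter = 4; quarter note = 4; dotted quarter note = 6; eighth note = 2.
Total: 3 + 6 + 4 + 4 + 6 + 2 = 25.
25 exceeds 24, so the answer is No.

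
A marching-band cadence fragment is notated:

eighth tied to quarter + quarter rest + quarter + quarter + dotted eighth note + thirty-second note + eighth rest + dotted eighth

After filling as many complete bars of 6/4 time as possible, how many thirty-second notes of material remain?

5

One bar of 6/4 = 48 thirty-second notes.
Each duration in thirty-second notes: eighth tied to quarter (eighth + quarter) = 12; quarter rest = 8; quarter = 8; quarter = 8; dotted eighth note = 6; thirty-second note = 1; eighth rest = 4; dotted eighth = 6.
Total: 12 + 8 + 8 + 8 + 6 + 1 + 4 + 6 = 53.
53 ÷ 48 = 1 complete bar with 5 thirty-second notes remaining.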